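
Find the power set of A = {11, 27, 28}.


|A| = 3, so |P(A)| = 2^3 = 8
Enumerate subsets by cardinality (0 to 3):
∅, {11}, {27}, {28}, {11, 27}, {11, 28}, {27, 28}, {11, 27, 28}

P(A) has 8 subsets: ∅, {11}, {27}, {28}, {11, 27}, {11, 28}, {27, 28}, {11, 27, 28}


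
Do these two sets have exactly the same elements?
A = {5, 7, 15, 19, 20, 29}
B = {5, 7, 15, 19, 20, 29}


Two sets are equal iff they have exactly the same elements.
A = {5, 7, 15, 19, 20, 29}
B = {5, 7, 15, 19, 20, 29}
Same elements → A = B

Yes, A = B


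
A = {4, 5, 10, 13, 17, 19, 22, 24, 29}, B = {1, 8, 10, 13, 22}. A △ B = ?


A △ B = (A \ B) ∪ (B \ A) = elements in exactly one of A or B
A \ B = {4, 5, 17, 19, 24, 29}
B \ A = {1, 8}
A △ B = {1, 4, 5, 8, 17, 19, 24, 29}

A △ B = {1, 4, 5, 8, 17, 19, 24, 29}


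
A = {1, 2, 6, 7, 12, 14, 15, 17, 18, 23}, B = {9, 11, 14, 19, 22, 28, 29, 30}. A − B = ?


A \ B = elements in A but not in B
A = {1, 2, 6, 7, 12, 14, 15, 17, 18, 23}
B = {9, 11, 14, 19, 22, 28, 29, 30}
Remove from A any elements in B
A \ B = {1, 2, 6, 7, 12, 15, 17, 18, 23}

A \ B = {1, 2, 6, 7, 12, 15, 17, 18, 23}


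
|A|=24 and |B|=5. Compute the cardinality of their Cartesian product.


|A × B| = |A| × |B|
= 24 × 5
= 120

|A × B| = 120


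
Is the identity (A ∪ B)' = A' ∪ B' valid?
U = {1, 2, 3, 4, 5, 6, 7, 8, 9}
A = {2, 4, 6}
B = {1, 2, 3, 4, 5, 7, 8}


LHS: A ∪ B = {1, 2, 3, 4, 5, 6, 7, 8}
(A ∪ B)' = U \ (A ∪ B) = {9}
A' = {1, 3, 5, 7, 8, 9}, B' = {6, 9}
Claimed RHS: A' ∪ B' = {1, 3, 5, 6, 7, 8, 9}
Identity is INVALID: LHS = {9} but the RHS claimed here equals {1, 3, 5, 6, 7, 8, 9}. The correct form is (A ∪ B)' = A' ∩ B'.

Identity is invalid: (A ∪ B)' = {9} but A' ∪ B' = {1, 3, 5, 6, 7, 8, 9}. The correct De Morgan law is (A ∪ B)' = A' ∩ B'.


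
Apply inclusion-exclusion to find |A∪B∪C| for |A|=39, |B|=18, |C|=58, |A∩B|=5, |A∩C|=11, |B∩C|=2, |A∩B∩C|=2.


|A∪B∪C| = |A|+|B|+|C| - |A∩B|-|A∩C|-|B∩C| + |A∩B∩C|
= 39+18+58 - 5-11-2 + 2
= 115 - 18 + 2
= 99

|A ∪ B ∪ C| = 99


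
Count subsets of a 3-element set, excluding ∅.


Total subsets = 2^n = 2^3 = 8
Non-empty subsets exclude the empty set: 2^n - 1
= 8 - 1
= 7

Number of non-empty subsets = 7


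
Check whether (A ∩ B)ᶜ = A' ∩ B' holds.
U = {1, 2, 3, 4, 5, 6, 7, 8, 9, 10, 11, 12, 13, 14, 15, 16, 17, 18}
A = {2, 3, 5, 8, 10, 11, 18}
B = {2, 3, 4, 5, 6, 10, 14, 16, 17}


LHS: A ∩ B = {2, 3, 5, 10}
(A ∩ B)' = U \ (A ∩ B) = {1, 4, 6, 7, 8, 9, 11, 12, 13, 14, 15, 16, 17, 18}
A' = {1, 4, 6, 7, 9, 12, 13, 14, 15, 16, 17}, B' = {1, 7, 8, 9, 11, 12, 13, 15, 18}
Claimed RHS: A' ∩ B' = {1, 7, 9, 12, 13, 15}
Identity is INVALID: LHS = {1, 4, 6, 7, 8, 9, 11, 12, 13, 14, 15, 16, 17, 18} but the RHS claimed here equals {1, 7, 9, 12, 13, 15}. The correct form is (A ∩ B)' = A' ∪ B'.

Identity is invalid: (A ∩ B)' = {1, 4, 6, 7, 8, 9, 11, 12, 13, 14, 15, 16, 17, 18} but A' ∩ B' = {1, 7, 9, 12, 13, 15}. The correct De Morgan law is (A ∩ B)' = A' ∪ B'.


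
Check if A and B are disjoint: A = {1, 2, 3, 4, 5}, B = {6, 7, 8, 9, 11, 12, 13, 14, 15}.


Disjoint means A ∩ B = ∅.
A ∩ B = ∅
A ∩ B = ∅, so A and B are disjoint.

Yes, A and B are disjoint


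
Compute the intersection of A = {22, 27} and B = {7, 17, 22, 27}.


A ∩ B = elements in both A and B
A = {22, 27}
B = {7, 17, 22, 27}
A ∩ B = {22, 27}

A ∩ B = {22, 27}


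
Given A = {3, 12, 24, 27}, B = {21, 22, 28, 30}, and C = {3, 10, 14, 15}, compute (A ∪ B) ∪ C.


A ∪ B = {3, 12, 21, 22, 24, 27, 28, 30}
(A ∪ B) ∪ C = {3, 10, 12, 14, 15, 21, 22, 24, 27, 28, 30}

A ∪ B ∪ C = {3, 10, 12, 14, 15, 21, 22, 24, 27, 28, 30}


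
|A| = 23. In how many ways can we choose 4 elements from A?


C(n,k) = n! / (k!(n-k)!)
C(23,4) = 23! / (4!19!)
= 8855

C(23,4) = 8855


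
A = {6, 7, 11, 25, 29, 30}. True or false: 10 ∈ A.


A = {6, 7, 11, 25, 29, 30}
Checking if 10 is in A
10 is not in A → False

10 ∉ A


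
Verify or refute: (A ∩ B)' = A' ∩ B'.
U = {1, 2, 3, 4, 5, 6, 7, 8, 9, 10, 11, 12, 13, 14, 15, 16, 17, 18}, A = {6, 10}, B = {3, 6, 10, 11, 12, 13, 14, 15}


LHS: A ∩ B = {6, 10}
(A ∩ B)' = U \ (A ∩ B) = {1, 2, 3, 4, 5, 7, 8, 9, 11, 12, 13, 14, 15, 16, 17, 18}
A' = {1, 2, 3, 4, 5, 7, 8, 9, 11, 12, 13, 14, 15, 16, 17, 18}, B' = {1, 2, 4, 5, 7, 8, 9, 16, 17, 18}
Claimed RHS: A' ∩ B' = {1, 2, 4, 5, 7, 8, 9, 16, 17, 18}
Identity is INVALID: LHS = {1, 2, 3, 4, 5, 7, 8, 9, 11, 12, 13, 14, 15, 16, 17, 18} but the RHS claimed here equals {1, 2, 4, 5, 7, 8, 9, 16, 17, 18}. The correct form is (A ∩ B)' = A' ∪ B'.

Identity is invalid: (A ∩ B)' = {1, 2, 3, 4, 5, 7, 8, 9, 11, 12, 13, 14, 15, 16, 17, 18} but A' ∩ B' = {1, 2, 4, 5, 7, 8, 9, 16, 17, 18}. The correct De Morgan law is (A ∩ B)' = A' ∪ B'.


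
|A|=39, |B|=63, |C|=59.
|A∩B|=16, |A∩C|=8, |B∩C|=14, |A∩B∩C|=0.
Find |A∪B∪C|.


|A∪B∪C| = |A|+|B|+|C| - |A∩B|-|A∩C|-|B∩C| + |A∩B∩C|
= 39+63+59 - 16-8-14 + 0
= 161 - 38 + 0
= 123

|A ∪ B ∪ C| = 123


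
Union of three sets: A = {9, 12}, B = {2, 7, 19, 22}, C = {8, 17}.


A ∪ B = {2, 7, 9, 12, 19, 22}
(A ∪ B) ∪ C = {2, 7, 8, 9, 12, 17, 19, 22}

A ∪ B ∪ C = {2, 7, 8, 9, 12, 17, 19, 22}


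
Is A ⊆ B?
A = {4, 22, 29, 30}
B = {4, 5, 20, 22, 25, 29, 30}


A ⊆ B means every element of A is in B.
All elements of A are in B.
So A ⊆ B.

Yes, A ⊆ B


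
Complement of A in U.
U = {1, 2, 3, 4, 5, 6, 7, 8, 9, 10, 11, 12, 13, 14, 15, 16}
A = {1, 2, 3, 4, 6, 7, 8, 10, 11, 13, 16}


Aᶜ = U \ A = elements in U but not in A
U = {1, 2, 3, 4, 5, 6, 7, 8, 9, 10, 11, 12, 13, 14, 15, 16}
A = {1, 2, 3, 4, 6, 7, 8, 10, 11, 13, 16}
Aᶜ = {5, 9, 12, 14, 15}

Aᶜ = {5, 9, 12, 14, 15}


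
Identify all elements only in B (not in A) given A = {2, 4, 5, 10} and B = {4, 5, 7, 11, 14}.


A = {2, 4, 5, 10}
B = {4, 5, 7, 11, 14}
Region: only in B (not in A)
Elements: {7, 11, 14}

Elements only in B (not in A): {7, 11, 14}


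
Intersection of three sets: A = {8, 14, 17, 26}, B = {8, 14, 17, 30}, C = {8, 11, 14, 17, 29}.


A ∩ B = {8, 14, 17}
(A ∩ B) ∩ C = {8, 14, 17}

A ∩ B ∩ C = {8, 14, 17}


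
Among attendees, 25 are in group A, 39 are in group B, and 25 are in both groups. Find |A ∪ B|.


|A ∪ B| = |A| + |B| - |A ∩ B|
= 25 + 39 - 25
= 39

|A ∪ B| = 39


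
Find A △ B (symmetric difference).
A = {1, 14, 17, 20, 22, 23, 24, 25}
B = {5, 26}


A △ B = (A \ B) ∪ (B \ A) = elements in exactly one of A or B
A \ B = {1, 14, 17, 20, 22, 23, 24, 25}
B \ A = {5, 26}
A △ B = {1, 5, 14, 17, 20, 22, 23, 24, 25, 26}

A △ B = {1, 5, 14, 17, 20, 22, 23, 24, 25, 26}


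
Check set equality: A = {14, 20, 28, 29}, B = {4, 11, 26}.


Two sets are equal iff they have exactly the same elements.
A = {14, 20, 28, 29}
B = {4, 11, 26}
Differences: {4, 11, 14, 20, 26, 28, 29}
A ≠ B

No, A ≠ B


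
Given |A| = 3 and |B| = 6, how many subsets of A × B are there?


A relation from A to B is any subset of A × B.
|A × B| = 3 × 6 = 18
# relations = 2^|A × B| = 2^18 = 262144

Number of relations = 262144


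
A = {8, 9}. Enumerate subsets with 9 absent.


A subset of A that omits 9 is a subset of A \ {9}, so there are 2^(n-1) = 2^1 = 2 of them.
Subsets excluding 9: ∅, {8}

Subsets excluding 9 (2 total): ∅, {8}


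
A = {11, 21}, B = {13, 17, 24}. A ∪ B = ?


A ∪ B = all elements in A or B (or both)
A = {11, 21}
B = {13, 17, 24}
A ∪ B = {11, 13, 17, 21, 24}

A ∪ B = {11, 13, 17, 21, 24}


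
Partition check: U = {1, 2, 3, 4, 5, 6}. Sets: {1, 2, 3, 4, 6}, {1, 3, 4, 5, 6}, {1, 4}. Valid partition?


A partition requires: (1) non-empty parts, (2) pairwise disjoint, (3) union = U
Parts: {1, 2, 3, 4, 6}, {1, 3, 4, 5, 6}, {1, 4}
Union of parts: {1, 2, 3, 4, 5, 6}
U = {1, 2, 3, 4, 5, 6}
All non-empty? True
Pairwise disjoint? False
Covers U? True

No, not a valid partition


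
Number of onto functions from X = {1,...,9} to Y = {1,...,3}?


n = |X| = 9, k = |Y| = 3. Surjections via inclusion-exclusion:
S(n,k) = Σ(-1)^i × C(k,i) × (k-i)^n, i=0 to k
i=0: (-1)^0×C(3,0)×3^9 = 19683
i=1: (-1)^1×C(3,1)×2^9 = -1536
i=2: (-1)^2×C(3,2)×1^9 = 3
i=3: (-1)^3×C(3,3)×0^9 = 0
Total = 18150

Number of surjections = 18150


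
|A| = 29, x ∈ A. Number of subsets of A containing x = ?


Subsets of A containing x correspond to subsets of A \ {x}, which has 28 elements.
Count = 2^(n-1) = 2^28
= 268435456

Number of subsets containing x = 268435456


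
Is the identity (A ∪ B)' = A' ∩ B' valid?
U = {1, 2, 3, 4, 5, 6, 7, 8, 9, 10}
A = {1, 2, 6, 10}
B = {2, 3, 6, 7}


LHS: A ∪ B = {1, 2, 3, 6, 7, 10}
(A ∪ B)' = U \ (A ∪ B) = {4, 5, 8, 9}
A' = {3, 4, 5, 7, 8, 9}, B' = {1, 4, 5, 8, 9, 10}
Claimed RHS: A' ∩ B' = {4, 5, 8, 9}
Identity is VALID: LHS = RHS = {4, 5, 8, 9} ✓

Identity is valid. (A ∪ B)' = A' ∩ B' = {4, 5, 8, 9}


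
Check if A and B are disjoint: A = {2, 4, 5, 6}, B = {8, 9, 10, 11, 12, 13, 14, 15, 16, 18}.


Disjoint means A ∩ B = ∅.
A ∩ B = ∅
A ∩ B = ∅, so A and B are disjoint.

Yes, A and B are disjoint


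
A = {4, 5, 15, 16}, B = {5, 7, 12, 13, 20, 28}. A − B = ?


A \ B = elements in A but not in B
A = {4, 5, 15, 16}
B = {5, 7, 12, 13, 20, 28}
Remove from A any elements in B
A \ B = {4, 15, 16}

A \ B = {4, 15, 16}


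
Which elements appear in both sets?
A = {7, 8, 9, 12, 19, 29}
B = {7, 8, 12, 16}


A ∩ B = elements in both A and B
A = {7, 8, 9, 12, 19, 29}
B = {7, 8, 12, 16}
A ∩ B = {7, 8, 12}

A ∩ B = {7, 8, 12}


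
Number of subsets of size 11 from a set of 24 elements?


C(n,k) = n! / (k!(n-k)!)
C(24,11) = 24! / (11!13!)
= 2496144

C(24,11) = 2496144


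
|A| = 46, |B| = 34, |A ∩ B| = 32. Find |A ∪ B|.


|A ∪ B| = |A| + |B| - |A ∩ B|
= 46 + 34 - 32
= 48

|A ∪ B| = 48


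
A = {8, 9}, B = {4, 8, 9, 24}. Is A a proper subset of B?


A ⊂ B requires: A ⊆ B AND A ≠ B.
A ⊆ B? Yes
A = B? No
A ⊂ B: Yes (A is a proper subset of B)

Yes, A ⊂ B


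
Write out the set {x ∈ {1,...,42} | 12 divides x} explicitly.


Checking each candidate:
Condition: multiples of 12 in {1,...,42}
Result = {12, 24, 36}

{12, 24, 36}


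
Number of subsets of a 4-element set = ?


Number of subsets = 2^n
= 2^4
= 16

|P(A)| = 16


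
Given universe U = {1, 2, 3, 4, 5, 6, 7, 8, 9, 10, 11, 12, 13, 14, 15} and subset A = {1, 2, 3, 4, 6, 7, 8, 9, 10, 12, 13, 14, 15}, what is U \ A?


Aᶜ = U \ A = elements in U but not in A
U = {1, 2, 3, 4, 5, 6, 7, 8, 9, 10, 11, 12, 13, 14, 15}
A = {1, 2, 3, 4, 6, 7, 8, 9, 10, 12, 13, 14, 15}
Aᶜ = {5, 11}

Aᶜ = {5, 11}


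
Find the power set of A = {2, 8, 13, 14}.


|A| = 4, so |P(A)| = 2^4 = 16
Enumerate subsets by cardinality (0 to 4):
∅, {2}, {8}, {13}, {14}, {2, 8}, {2, 13}, {2, 14}, {8, 13}, {8, 14}, {13, 14}, {2, 8, 13}, {2, 8, 14}, {2, 13, 14}, {8, 13, 14}, {2, 8, 13, 14}

P(A) has 16 subsets: ∅, {2}, {8}, {13}, {14}, {2, 8}, {2, 13}, {2, 14}, {8, 13}, {8, 14}, {13, 14}, {2, 8, 13}, {2, 8, 14}, {2, 13, 14}, {8, 13, 14}, {2, 8, 13, 14}


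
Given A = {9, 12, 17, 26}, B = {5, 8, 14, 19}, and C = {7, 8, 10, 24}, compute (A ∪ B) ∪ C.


A ∪ B = {5, 8, 9, 12, 14, 17, 19, 26}
(A ∪ B) ∪ C = {5, 7, 8, 9, 10, 12, 14, 17, 19, 24, 26}

A ∪ B ∪ C = {5, 7, 8, 9, 10, 12, 14, 17, 19, 24, 26}


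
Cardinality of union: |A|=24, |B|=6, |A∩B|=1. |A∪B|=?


|A ∪ B| = |A| + |B| - |A ∩ B|
= 24 + 6 - 1
= 29

|A ∪ B| = 29


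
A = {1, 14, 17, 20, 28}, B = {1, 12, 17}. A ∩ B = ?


A ∩ B = elements in both A and B
A = {1, 14, 17, 20, 28}
B = {1, 12, 17}
A ∩ B = {1, 17}

A ∩ B = {1, 17}


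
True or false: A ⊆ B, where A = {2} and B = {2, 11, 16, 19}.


A ⊆ B means every element of A is in B.
All elements of A are in B.
So A ⊆ B.

Yes, A ⊆ B


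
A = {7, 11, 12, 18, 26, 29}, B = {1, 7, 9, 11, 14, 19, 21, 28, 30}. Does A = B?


Two sets are equal iff they have exactly the same elements.
A = {7, 11, 12, 18, 26, 29}
B = {1, 7, 9, 11, 14, 19, 21, 28, 30}
Differences: {1, 9, 12, 14, 18, 19, 21, 26, 28, 29, 30}
A ≠ B

No, A ≠ B


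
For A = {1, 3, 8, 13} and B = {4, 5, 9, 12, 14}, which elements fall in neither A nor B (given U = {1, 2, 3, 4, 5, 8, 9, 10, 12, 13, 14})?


A = {1, 3, 8, 13}
B = {4, 5, 9, 12, 14}
Region: in neither A nor B (given U = {1, 2, 3, 4, 5, 8, 9, 10, 12, 13, 14})
Elements: {2, 10}

Elements in neither A nor B (given U = {1, 2, 3, 4, 5, 8, 9, 10, 12, 13, 14}): {2, 10}


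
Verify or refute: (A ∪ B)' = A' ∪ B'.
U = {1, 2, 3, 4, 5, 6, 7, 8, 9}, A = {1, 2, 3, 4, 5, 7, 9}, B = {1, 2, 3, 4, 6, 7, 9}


LHS: A ∪ B = {1, 2, 3, 4, 5, 6, 7, 9}
(A ∪ B)' = U \ (A ∪ B) = {8}
A' = {6, 8}, B' = {5, 8}
Claimed RHS: A' ∪ B' = {5, 6, 8}
Identity is INVALID: LHS = {8} but the RHS claimed here equals {5, 6, 8}. The correct form is (A ∪ B)' = A' ∩ B'.

Identity is invalid: (A ∪ B)' = {8} but A' ∪ B' = {5, 6, 8}. The correct De Morgan law is (A ∪ B)' = A' ∩ B'.


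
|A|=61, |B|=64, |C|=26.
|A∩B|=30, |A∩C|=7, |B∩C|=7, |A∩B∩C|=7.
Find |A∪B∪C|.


|A∪B∪C| = |A|+|B|+|C| - |A∩B|-|A∩C|-|B∩C| + |A∩B∩C|
= 61+64+26 - 30-7-7 + 7
= 151 - 44 + 7
= 114

|A ∪ B ∪ C| = 114


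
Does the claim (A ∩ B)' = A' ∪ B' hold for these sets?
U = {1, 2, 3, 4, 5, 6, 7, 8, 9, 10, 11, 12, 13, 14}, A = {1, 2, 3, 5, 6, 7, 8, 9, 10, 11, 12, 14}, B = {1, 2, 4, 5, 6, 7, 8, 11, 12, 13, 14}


LHS: A ∩ B = {1, 2, 5, 6, 7, 8, 11, 12, 14}
(A ∩ B)' = U \ (A ∩ B) = {3, 4, 9, 10, 13}
A' = {4, 13}, B' = {3, 9, 10}
Claimed RHS: A' ∪ B' = {3, 4, 9, 10, 13}
Identity is VALID: LHS = RHS = {3, 4, 9, 10, 13} ✓

Identity is valid. (A ∩ B)' = A' ∪ B' = {3, 4, 9, 10, 13}


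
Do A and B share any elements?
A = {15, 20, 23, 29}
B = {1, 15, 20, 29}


Disjoint means A ∩ B = ∅.
A ∩ B = {15, 20, 29}
A ∩ B ≠ ∅, so A and B are NOT disjoint.

Yes — A and B share the element(s) of A ∩ B = {15, 20, 29}, so they are not disjoint


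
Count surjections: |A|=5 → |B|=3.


n = |A| = 5, k = |B| = 3. Surjections via inclusion-exclusion:
S(n,k) = Σ(-1)^i × C(k,i) × (k-i)^n, i=0 to k
i=0: (-1)^0×C(3,0)×3^5 = 243
i=1: (-1)^1×C(3,1)×2^5 = -96
i=2: (-1)^2×C(3,2)×1^5 = 3
i=3: (-1)^3×C(3,3)×0^5 = 0
Total = 150

Number of surjections = 150


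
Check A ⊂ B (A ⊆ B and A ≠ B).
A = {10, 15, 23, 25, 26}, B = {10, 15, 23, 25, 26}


A ⊂ B requires: A ⊆ B AND A ≠ B.
A ⊆ B? Yes
A = B? Yes
A = B, so A is not a PROPER subset.

No, A is not a proper subset of B


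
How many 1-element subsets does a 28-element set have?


C(n,k) = n! / (k!(n-k)!)
C(28,1) = 28! / (1!27!)
= 28

C(28,1) = 28


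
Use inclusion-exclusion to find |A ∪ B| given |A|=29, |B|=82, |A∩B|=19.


|A ∪ B| = |A| + |B| - |A ∩ B|
= 29 + 82 - 19
= 92

|A ∪ B| = 92


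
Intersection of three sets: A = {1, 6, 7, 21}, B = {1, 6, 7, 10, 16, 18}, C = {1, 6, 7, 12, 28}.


A ∩ B = {1, 6, 7}
(A ∩ B) ∩ C = {1, 6, 7}

A ∩ B ∩ C = {1, 6, 7}


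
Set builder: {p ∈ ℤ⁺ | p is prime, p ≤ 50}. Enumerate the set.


Checking each candidate:
Condition: primes ≤ 50
Result = {2, 3, 5, 7, 11, 13, 17, 19, 23, 29, 31, 37, 41, 43, 47}

{2, 3, 5, 7, 11, 13, 17, 19, 23, 29, 31, 37, 41, 43, 47}


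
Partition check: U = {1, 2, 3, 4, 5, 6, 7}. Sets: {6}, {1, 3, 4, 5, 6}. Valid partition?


A partition requires: (1) non-empty parts, (2) pairwise disjoint, (3) union = U
Parts: {6}, {1, 3, 4, 5, 6}
Union of parts: {1, 3, 4, 5, 6}
U = {1, 2, 3, 4, 5, 6, 7}
All non-empty? True
Pairwise disjoint? False
Covers U? False

No, not a valid partition


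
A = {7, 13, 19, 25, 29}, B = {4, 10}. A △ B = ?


A △ B = (A \ B) ∪ (B \ A) = elements in exactly one of A or B
A \ B = {7, 13, 19, 25, 29}
B \ A = {4, 10}
A △ B = {4, 7, 10, 13, 19, 25, 29}

A △ B = {4, 7, 10, 13, 19, 25, 29}


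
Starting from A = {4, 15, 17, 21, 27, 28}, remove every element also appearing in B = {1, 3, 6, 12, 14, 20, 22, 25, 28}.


A \ B = elements in A but not in B
A = {4, 15, 17, 21, 27, 28}
B = {1, 3, 6, 12, 14, 20, 22, 25, 28}
Remove from A any elements in B
A \ B = {4, 15, 17, 21, 27}

A \ B = {4, 15, 17, 21, 27}


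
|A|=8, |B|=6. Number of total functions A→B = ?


Each of |A| = 8 inputs maps to any of |B| = 6 outputs.
# functions = |B|^|A| = 6^8
= 1679616

Number of functions = 1679616


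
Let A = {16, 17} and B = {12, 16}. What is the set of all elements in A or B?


A ∪ B = all elements in A or B (or both)
A = {16, 17}
B = {12, 16}
A ∪ B = {12, 16, 17}

A ∪ B = {12, 16, 17}


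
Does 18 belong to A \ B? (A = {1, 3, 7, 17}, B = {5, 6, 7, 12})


A = {1, 3, 7, 17}, B = {5, 6, 7, 12}
A \ B = elements in A but not in B
A \ B = {1, 3, 17}
Checking if 18 ∈ A \ B
18 is not in A \ B → False

18 ∉ A \ B


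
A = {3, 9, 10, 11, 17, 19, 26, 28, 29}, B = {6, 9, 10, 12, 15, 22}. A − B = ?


A \ B = elements in A but not in B
A = {3, 9, 10, 11, 17, 19, 26, 28, 29}
B = {6, 9, 10, 12, 15, 22}
Remove from A any elements in B
A \ B = {3, 11, 17, 19, 26, 28, 29}

A \ B = {3, 11, 17, 19, 26, 28, 29}


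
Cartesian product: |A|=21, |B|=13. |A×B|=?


|A × B| = |A| × |B|
= 21 × 13
= 273

|A × B| = 273


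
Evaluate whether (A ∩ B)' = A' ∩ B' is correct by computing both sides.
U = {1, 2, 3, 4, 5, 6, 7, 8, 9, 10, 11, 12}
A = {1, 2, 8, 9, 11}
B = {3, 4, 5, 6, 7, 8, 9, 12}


LHS: A ∩ B = {8, 9}
(A ∩ B)' = U \ (A ∩ B) = {1, 2, 3, 4, 5, 6, 7, 10, 11, 12}
A' = {3, 4, 5, 6, 7, 10, 12}, B' = {1, 2, 10, 11}
Claimed RHS: A' ∩ B' = {10}
Identity is INVALID: LHS = {1, 2, 3, 4, 5, 6, 7, 10, 11, 12} but the RHS claimed here equals {10}. The correct form is (A ∩ B)' = A' ∪ B'.

Identity is invalid: (A ∩ B)' = {1, 2, 3, 4, 5, 6, 7, 10, 11, 12} but A' ∩ B' = {10}. The correct De Morgan law is (A ∩ B)' = A' ∪ B'.


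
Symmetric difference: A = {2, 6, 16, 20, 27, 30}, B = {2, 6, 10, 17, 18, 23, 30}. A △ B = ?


A △ B = (A \ B) ∪ (B \ A) = elements in exactly one of A or B
A \ B = {16, 20, 27}
B \ A = {10, 17, 18, 23}
A △ B = {10, 16, 17, 18, 20, 23, 27}

A △ B = {10, 16, 17, 18, 20, 23, 27}


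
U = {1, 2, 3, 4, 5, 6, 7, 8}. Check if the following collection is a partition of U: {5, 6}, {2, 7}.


A partition requires: (1) non-empty parts, (2) pairwise disjoint, (3) union = U
Parts: {5, 6}, {2, 7}
Union of parts: {2, 5, 6, 7}
U = {1, 2, 3, 4, 5, 6, 7, 8}
All non-empty? True
Pairwise disjoint? True
Covers U? False

No, not a valid partition


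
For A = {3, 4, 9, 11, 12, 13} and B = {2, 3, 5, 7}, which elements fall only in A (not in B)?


A = {3, 4, 9, 11, 12, 13}
B = {2, 3, 5, 7}
Region: only in A (not in B)
Elements: {4, 9, 11, 12, 13}

Elements only in A (not in B): {4, 9, 11, 12, 13}


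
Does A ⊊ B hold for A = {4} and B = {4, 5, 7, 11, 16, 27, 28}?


A ⊂ B requires: A ⊆ B AND A ≠ B.
A ⊆ B? Yes
A = B? No
A ⊂ B: Yes (A is a proper subset of B)

Yes, A ⊂ B


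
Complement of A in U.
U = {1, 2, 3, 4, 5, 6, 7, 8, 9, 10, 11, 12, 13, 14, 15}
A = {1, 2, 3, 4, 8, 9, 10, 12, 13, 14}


Aᶜ = U \ A = elements in U but not in A
U = {1, 2, 3, 4, 5, 6, 7, 8, 9, 10, 11, 12, 13, 14, 15}
A = {1, 2, 3, 4, 8, 9, 10, 12, 13, 14}
Aᶜ = {5, 6, 7, 11, 15}

Aᶜ = {5, 6, 7, 11, 15}


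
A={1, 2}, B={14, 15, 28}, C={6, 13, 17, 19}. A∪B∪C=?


A ∪ B = {1, 2, 14, 15, 28}
(A ∪ B) ∪ C = {1, 2, 6, 13, 14, 15, 17, 19, 28}

A ∪ B ∪ C = {1, 2, 6, 13, 14, 15, 17, 19, 28}


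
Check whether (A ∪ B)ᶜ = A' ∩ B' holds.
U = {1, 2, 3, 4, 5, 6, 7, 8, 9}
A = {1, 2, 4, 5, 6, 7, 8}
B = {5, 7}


LHS: A ∪ B = {1, 2, 4, 5, 6, 7, 8}
(A ∪ B)' = U \ (A ∪ B) = {3, 9}
A' = {3, 9}, B' = {1, 2, 3, 4, 6, 8, 9}
Claimed RHS: A' ∩ B' = {3, 9}
Identity is VALID: LHS = RHS = {3, 9} ✓

Identity is valid. (A ∪ B)' = A' ∩ B' = {3, 9}


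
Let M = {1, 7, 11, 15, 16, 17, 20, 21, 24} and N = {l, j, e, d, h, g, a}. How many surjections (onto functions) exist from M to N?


n = |M| = 9, k = |N| = 7. Surjections via inclusion-exclusion:
S(n,k) = Σ(-1)^i × C(k,i) × (k-i)^n, i=0 to k
i=0: (-1)^0×C(7,0)×7^9 = 40353607
i=1: (-1)^1×C(7,1)×6^9 = -70543872
i=2: (-1)^2×C(7,2)×5^9 = 41015625
i=3: (-1)^3×C(7,3)×4^9 = -9175040
i=4: (-1)^4×C(7,4)×3^9 = 688905
i=5: (-1)^5×C(7,5)×2^9 = -10752
i=6: (-1)^6×C(7,6)×1^9 = 7
i=7: (-1)^7×C(7,7)×0^9 = 0
Total = 2328480

Number of surjections = 2328480


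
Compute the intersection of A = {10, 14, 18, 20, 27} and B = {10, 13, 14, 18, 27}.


A ∩ B = elements in both A and B
A = {10, 14, 18, 20, 27}
B = {10, 13, 14, 18, 27}
A ∩ B = {10, 14, 18, 27}

A ∩ B = {10, 14, 18, 27}


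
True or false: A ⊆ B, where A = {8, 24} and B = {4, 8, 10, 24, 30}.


A ⊆ B means every element of A is in B.
All elements of A are in B.
So A ⊆ B.

Yes, A ⊆ B


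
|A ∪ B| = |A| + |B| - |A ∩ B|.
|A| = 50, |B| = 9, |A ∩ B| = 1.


|A ∪ B| = |A| + |B| - |A ∩ B|
= 50 + 9 - 1
= 58

|A ∪ B| = 58


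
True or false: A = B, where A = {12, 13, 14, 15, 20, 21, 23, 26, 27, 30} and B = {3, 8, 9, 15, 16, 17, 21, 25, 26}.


Two sets are equal iff they have exactly the same elements.
A = {12, 13, 14, 15, 20, 21, 23, 26, 27, 30}
B = {3, 8, 9, 15, 16, 17, 21, 25, 26}
Differences: {3, 8, 9, 12, 13, 14, 16, 17, 20, 23, 25, 27, 30}
A ≠ B

No, A ≠ B


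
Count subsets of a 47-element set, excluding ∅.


Total subsets = 2^n = 2^47 = 140737488355328
Non-empty subsets exclude the empty set: 2^n - 1
= 140737488355328 - 1
= 140737488355327

Number of non-empty subsets = 140737488355327


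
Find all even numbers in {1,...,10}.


Checking each candidate:
Condition: even numbers in {1,...,10}
Result = {2, 4, 6, 8, 10}

{2, 4, 6, 8, 10}


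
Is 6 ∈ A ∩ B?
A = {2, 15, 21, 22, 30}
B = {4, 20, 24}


A = {2, 15, 21, 22, 30}, B = {4, 20, 24}
A ∩ B = elements in both A and B
A ∩ B = ∅
Checking if 6 ∈ A ∩ B
6 is not in A ∩ B → False

6 ∉ A ∩ B


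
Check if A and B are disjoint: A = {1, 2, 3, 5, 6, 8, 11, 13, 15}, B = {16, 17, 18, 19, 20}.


Disjoint means A ∩ B = ∅.
A ∩ B = ∅
A ∩ B = ∅, so A and B are disjoint.

Yes, A and B are disjoint


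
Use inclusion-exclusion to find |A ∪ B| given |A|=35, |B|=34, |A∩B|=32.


|A ∪ B| = |A| + |B| - |A ∩ B|
= 35 + 34 - 32
= 37

|A ∪ B| = 37


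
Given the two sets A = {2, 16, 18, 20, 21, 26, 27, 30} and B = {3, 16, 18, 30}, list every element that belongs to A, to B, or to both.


A ∪ B = all elements in A or B (or both)
A = {2, 16, 18, 20, 21, 26, 27, 30}
B = {3, 16, 18, 30}
A ∪ B = {2, 3, 16, 18, 20, 21, 26, 27, 30}

A ∪ B = {2, 3, 16, 18, 20, 21, 26, 27, 30}


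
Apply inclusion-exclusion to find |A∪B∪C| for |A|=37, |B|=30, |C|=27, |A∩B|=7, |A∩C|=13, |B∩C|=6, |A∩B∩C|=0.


|A∪B∪C| = |A|+|B|+|C| - |A∩B|-|A∩C|-|B∩C| + |A∩B∩C|
= 37+30+27 - 7-13-6 + 0
= 94 - 26 + 0
= 68

|A ∪ B ∪ C| = 68


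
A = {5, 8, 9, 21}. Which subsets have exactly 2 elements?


|A| = 4, so A has C(4,2) = 6 subsets of size 2.
Enumerate by choosing 2 elements from A at a time:
{5, 8}, {5, 9}, {5, 21}, {8, 9}, {8, 21}, {9, 21}

2-element subsets (6 total): {5, 8}, {5, 9}, {5, 21}, {8, 9}, {8, 21}, {9, 21}


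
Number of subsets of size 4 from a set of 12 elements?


C(n,k) = n! / (k!(n-k)!)
C(12,4) = 12! / (4!8!)
= 495

C(12,4) = 495


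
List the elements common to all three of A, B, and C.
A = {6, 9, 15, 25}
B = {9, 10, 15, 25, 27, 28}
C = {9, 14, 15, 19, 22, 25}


A ∩ B = {9, 15, 25}
(A ∩ B) ∩ C = {9, 15, 25}

A ∩ B ∩ C = {9, 15, 25}


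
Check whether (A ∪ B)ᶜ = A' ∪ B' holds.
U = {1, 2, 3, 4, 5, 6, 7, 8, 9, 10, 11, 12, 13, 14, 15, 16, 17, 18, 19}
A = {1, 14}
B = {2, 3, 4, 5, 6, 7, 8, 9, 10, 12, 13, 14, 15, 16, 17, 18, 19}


LHS: A ∪ B = {1, 2, 3, 4, 5, 6, 7, 8, 9, 10, 12, 13, 14, 15, 16, 17, 18, 19}
(A ∪ B)' = U \ (A ∪ B) = {11}
A' = {2, 3, 4, 5, 6, 7, 8, 9, 10, 11, 12, 13, 15, 16, 17, 18, 19}, B' = {1, 11}
Claimed RHS: A' ∪ B' = {1, 2, 3, 4, 5, 6, 7, 8, 9, 10, 11, 12, 13, 15, 16, 17, 18, 19}
Identity is INVALID: LHS = {11} but the RHS claimed here equals {1, 2, 3, 4, 5, 6, 7, 8, 9, 10, 11, 12, 13, 15, 16, 17, 18, 19}. The correct form is (A ∪ B)' = A' ∩ B'.

Identity is invalid: (A ∪ B)' = {11} but A' ∪ B' = {1, 2, 3, 4, 5, 6, 7, 8, 9, 10, 11, 12, 13, 15, 16, 17, 18, 19}. The correct De Morgan law is (A ∪ B)' = A' ∩ B'.


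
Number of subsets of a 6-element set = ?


Number of subsets = 2^n
= 2^6
= 64

|P(A)| = 64


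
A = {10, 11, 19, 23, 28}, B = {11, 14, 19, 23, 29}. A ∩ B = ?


A ∩ B = elements in both A and B
A = {10, 11, 19, 23, 28}
B = {11, 14, 19, 23, 29}
A ∩ B = {11, 19, 23}

A ∩ B = {11, 19, 23}


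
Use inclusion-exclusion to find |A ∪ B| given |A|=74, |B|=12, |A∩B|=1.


|A ∪ B| = |A| + |B| - |A ∩ B|
= 74 + 12 - 1
= 85

|A ∪ B| = 85


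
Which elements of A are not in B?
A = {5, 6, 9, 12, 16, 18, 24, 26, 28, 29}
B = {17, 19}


A \ B = elements in A but not in B
A = {5, 6, 9, 12, 16, 18, 24, 26, 28, 29}
B = {17, 19}
Remove from A any elements in B
A \ B = {5, 6, 9, 12, 16, 18, 24, 26, 28, 29}

A \ B = {5, 6, 9, 12, 16, 18, 24, 26, 28, 29}


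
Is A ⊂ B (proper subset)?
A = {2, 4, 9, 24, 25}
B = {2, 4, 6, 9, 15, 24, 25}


A ⊂ B requires: A ⊆ B AND A ≠ B.
A ⊆ B? Yes
A = B? No
A ⊂ B: Yes (A is a proper subset of B)

Yes, A ⊂ B


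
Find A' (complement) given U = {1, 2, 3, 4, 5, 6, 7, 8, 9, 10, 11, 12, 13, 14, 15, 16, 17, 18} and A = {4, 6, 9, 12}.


Aᶜ = U \ A = elements in U but not in A
U = {1, 2, 3, 4, 5, 6, 7, 8, 9, 10, 11, 12, 13, 14, 15, 16, 17, 18}
A = {4, 6, 9, 12}
Aᶜ = {1, 2, 3, 5, 7, 8, 10, 11, 13, 14, 15, 16, 17, 18}

Aᶜ = {1, 2, 3, 5, 7, 8, 10, 11, 13, 14, 15, 16, 17, 18}


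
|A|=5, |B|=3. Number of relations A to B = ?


A relation from A to B is any subset of A × B.
|A × B| = 5 × 3 = 15
# relations = 2^|A × B| = 2^15 = 32768

Number of relations = 32768


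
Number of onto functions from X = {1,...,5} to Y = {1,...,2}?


n = |X| = 5, k = |Y| = 2. Surjections via inclusion-exclusion:
S(n,k) = Σ(-1)^i × C(k,i) × (k-i)^n, i=0 to k
i=0: (-1)^0×C(2,0)×2^5 = 32
i=1: (-1)^1×C(2,1)×1^5 = -2
i=2: (-1)^2×C(2,2)×0^5 = 0
Total = 30

Number of surjections = 30


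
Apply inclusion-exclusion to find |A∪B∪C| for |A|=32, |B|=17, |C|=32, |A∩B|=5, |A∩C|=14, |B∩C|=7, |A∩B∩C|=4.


|A∪B∪C| = |A|+|B|+|C| - |A∩B|-|A∩C|-|B∩C| + |A∩B∩C|
= 32+17+32 - 5-14-7 + 4
= 81 - 26 + 4
= 59

|A ∪ B ∪ C| = 59


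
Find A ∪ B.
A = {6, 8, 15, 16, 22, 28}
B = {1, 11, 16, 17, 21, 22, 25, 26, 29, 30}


A ∪ B = all elements in A or B (or both)
A = {6, 8, 15, 16, 22, 28}
B = {1, 11, 16, 17, 21, 22, 25, 26, 29, 30}
A ∪ B = {1, 6, 8, 11, 15, 16, 17, 21, 22, 25, 26, 28, 29, 30}

A ∪ B = {1, 6, 8, 11, 15, 16, 17, 21, 22, 25, 26, 28, 29, 30}


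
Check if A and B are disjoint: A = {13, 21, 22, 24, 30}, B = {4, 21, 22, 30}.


Disjoint means A ∩ B = ∅.
A ∩ B = {21, 22, 30}
A ∩ B ≠ ∅, so A and B are NOT disjoint.

No, A and B are not disjoint (A ∩ B = {21, 22, 30})


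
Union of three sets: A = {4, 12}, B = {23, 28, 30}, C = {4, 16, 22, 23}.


A ∪ B = {4, 12, 23, 28, 30}
(A ∪ B) ∪ C = {4, 12, 16, 22, 23, 28, 30}

A ∪ B ∪ C = {4, 12, 16, 22, 23, 28, 30}


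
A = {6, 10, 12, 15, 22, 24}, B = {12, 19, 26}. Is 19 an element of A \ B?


A = {6, 10, 12, 15, 22, 24}, B = {12, 19, 26}
A \ B = elements in A but not in B
A \ B = {6, 10, 15, 22, 24}
Checking if 19 ∈ A \ B
19 is not in A \ B → False

19 ∉ A \ B


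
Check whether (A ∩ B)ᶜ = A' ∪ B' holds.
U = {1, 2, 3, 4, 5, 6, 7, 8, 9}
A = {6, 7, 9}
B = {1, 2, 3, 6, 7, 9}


LHS: A ∩ B = {6, 7, 9}
(A ∩ B)' = U \ (A ∩ B) = {1, 2, 3, 4, 5, 8}
A' = {1, 2, 3, 4, 5, 8}, B' = {4, 5, 8}
Claimed RHS: A' ∪ B' = {1, 2, 3, 4, 5, 8}
Identity is VALID: LHS = RHS = {1, 2, 3, 4, 5, 8} ✓

Identity is valid. (A ∩ B)' = A' ∪ B' = {1, 2, 3, 4, 5, 8}


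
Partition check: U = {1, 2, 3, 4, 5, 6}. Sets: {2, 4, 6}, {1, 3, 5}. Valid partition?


A partition requires: (1) non-empty parts, (2) pairwise disjoint, (3) union = U
Parts: {2, 4, 6}, {1, 3, 5}
Union of parts: {1, 2, 3, 4, 5, 6}
U = {1, 2, 3, 4, 5, 6}
All non-empty? True
Pairwise disjoint? True
Covers U? True

Yes, valid partition


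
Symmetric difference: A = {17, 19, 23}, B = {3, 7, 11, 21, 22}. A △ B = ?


A △ B = (A \ B) ∪ (B \ A) = elements in exactly one of A or B
A \ B = {17, 19, 23}
B \ A = {3, 7, 11, 21, 22}
A △ B = {3, 7, 11, 17, 19, 21, 22, 23}

A △ B = {3, 7, 11, 17, 19, 21, 22, 23}


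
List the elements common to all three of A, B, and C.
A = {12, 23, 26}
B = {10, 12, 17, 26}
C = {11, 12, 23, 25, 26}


A ∩ B = {12, 26}
(A ∩ B) ∩ C = {12, 26}

A ∩ B ∩ C = {12, 26}


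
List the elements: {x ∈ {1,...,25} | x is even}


Checking each candidate:
Condition: even numbers in {1,...,25}
Result = {2, 4, 6, 8, 10, 12, 14, 16, 18, 20, 22, 24}

{2, 4, 6, 8, 10, 12, 14, 16, 18, 20, 22, 24}


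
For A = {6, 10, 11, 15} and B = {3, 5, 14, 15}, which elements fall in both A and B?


A = {6, 10, 11, 15}
B = {3, 5, 14, 15}
Region: in both A and B
Elements: {15}

Elements in both A and B: {15}


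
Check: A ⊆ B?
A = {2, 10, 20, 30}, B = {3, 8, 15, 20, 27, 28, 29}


A ⊆ B means every element of A is in B.
Elements in A not in B: {2, 10, 30}
So A ⊄ B.

No, A ⊄ B


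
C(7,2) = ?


C(n,k) = n! / (k!(n-k)!)
C(7,2) = 7! / (2!5!)
= 21

C(7,2) = 21


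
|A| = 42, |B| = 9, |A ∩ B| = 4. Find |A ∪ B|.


|A ∪ B| = |A| + |B| - |A ∩ B|
= 42 + 9 - 4
= 47

|A ∪ B| = 47


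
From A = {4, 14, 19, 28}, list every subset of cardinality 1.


|A| = 4, so A has C(4,1) = 4 subsets of size 1.
Enumerate by choosing 1 elements from A at a time:
{4}, {14}, {19}, {28}

1-element subsets (4 total): {4}, {14}, {19}, {28}


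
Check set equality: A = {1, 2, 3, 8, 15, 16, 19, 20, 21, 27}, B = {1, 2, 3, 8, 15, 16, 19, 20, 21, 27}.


Two sets are equal iff they have exactly the same elements.
A = {1, 2, 3, 8, 15, 16, 19, 20, 21, 27}
B = {1, 2, 3, 8, 15, 16, 19, 20, 21, 27}
Same elements → A = B

Yes, A = B


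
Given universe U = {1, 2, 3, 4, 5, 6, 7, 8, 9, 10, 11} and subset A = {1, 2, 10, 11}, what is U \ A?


Aᶜ = U \ A = elements in U but not in A
U = {1, 2, 3, 4, 5, 6, 7, 8, 9, 10, 11}
A = {1, 2, 10, 11}
Aᶜ = {3, 4, 5, 6, 7, 8, 9}

Aᶜ = {3, 4, 5, 6, 7, 8, 9}


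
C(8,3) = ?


C(n,k) = n! / (k!(n-k)!)
C(8,3) = 8! / (3!5!)
= 56

C(8,3) = 56


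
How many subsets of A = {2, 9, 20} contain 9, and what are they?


A subset of A contains 9 iff the remaining 2 elements form any subset of A \ {9}.
Count: 2^(n-1) = 2^2 = 4
Subsets containing 9: {9}, {2, 9}, {9, 20}, {2, 9, 20}

Subsets containing 9 (4 total): {9}, {2, 9}, {9, 20}, {2, 9, 20}


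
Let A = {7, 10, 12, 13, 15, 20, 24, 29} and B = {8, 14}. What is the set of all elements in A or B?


A ∪ B = all elements in A or B (or both)
A = {7, 10, 12, 13, 15, 20, 24, 29}
B = {8, 14}
A ∪ B = {7, 8, 10, 12, 13, 14, 15, 20, 24, 29}

A ∪ B = {7, 8, 10, 12, 13, 14, 15, 20, 24, 29}


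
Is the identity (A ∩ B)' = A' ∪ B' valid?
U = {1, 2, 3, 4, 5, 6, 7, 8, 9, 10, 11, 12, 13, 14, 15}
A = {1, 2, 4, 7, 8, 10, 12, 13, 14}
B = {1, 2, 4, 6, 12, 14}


LHS: A ∩ B = {1, 2, 4, 12, 14}
(A ∩ B)' = U \ (A ∩ B) = {3, 5, 6, 7, 8, 9, 10, 11, 13, 15}
A' = {3, 5, 6, 9, 11, 15}, B' = {3, 5, 7, 8, 9, 10, 11, 13, 15}
Claimed RHS: A' ∪ B' = {3, 5, 6, 7, 8, 9, 10, 11, 13, 15}
Identity is VALID: LHS = RHS = {3, 5, 6, 7, 8, 9, 10, 11, 13, 15} ✓

Identity is valid. (A ∩ B)' = A' ∪ B' = {3, 5, 6, 7, 8, 9, 10, 11, 13, 15}


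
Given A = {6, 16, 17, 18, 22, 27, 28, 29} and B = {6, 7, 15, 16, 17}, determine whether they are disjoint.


Disjoint means A ∩ B = ∅.
A ∩ B = {6, 16, 17}
A ∩ B ≠ ∅, so A and B are NOT disjoint.

No, A and B are not disjoint (A ∩ B = {6, 16, 17})


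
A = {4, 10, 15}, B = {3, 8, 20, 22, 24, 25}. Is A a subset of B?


A ⊆ B means every element of A is in B.
Elements in A not in B: {4, 10, 15}
So A ⊄ B.

No, A ⊄ B


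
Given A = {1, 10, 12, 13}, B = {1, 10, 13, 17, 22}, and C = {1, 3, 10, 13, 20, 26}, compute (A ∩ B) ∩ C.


A ∩ B = {1, 10, 13}
(A ∩ B) ∩ C = {1, 10, 13}

A ∩ B ∩ C = {1, 10, 13}


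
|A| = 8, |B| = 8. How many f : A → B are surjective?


n = |A| = 8, k = |B| = 8. Surjections via inclusion-exclusion:
S(n,k) = Σ(-1)^i × C(k,i) × (k-i)^n, i=0 to k
i=0: (-1)^0×C(8,0)×8^8 = 16777216
i=1: (-1)^1×C(8,1)×7^8 = -46118408
i=2: (-1)^2×C(8,2)×6^8 = 47029248
i=3: (-1)^3×C(8,3)×5^8 = -21875000
i=4: (-1)^4×C(8,4)×4^8 = 4587520
i=5: (-1)^5×C(8,5)×3^8 = -367416
i=6: (-1)^6×C(8,6)×2^8 = 7168
i=7: (-1)^7×C(8,7)×1^8 = -8
i=8: (-1)^8×C(8,8)×0^8 = 0
Total = 40320

Number of surjections = 40320


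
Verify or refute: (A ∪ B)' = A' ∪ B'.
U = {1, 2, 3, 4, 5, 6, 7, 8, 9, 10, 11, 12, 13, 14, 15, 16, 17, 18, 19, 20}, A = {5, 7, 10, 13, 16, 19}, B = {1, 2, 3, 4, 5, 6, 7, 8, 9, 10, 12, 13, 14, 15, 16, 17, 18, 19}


LHS: A ∪ B = {1, 2, 3, 4, 5, 6, 7, 8, 9, 10, 12, 13, 14, 15, 16, 17, 18, 19}
(A ∪ B)' = U \ (A ∪ B) = {11, 20}
A' = {1, 2, 3, 4, 6, 8, 9, 11, 12, 14, 15, 17, 18, 20}, B' = {11, 20}
Claimed RHS: A' ∪ B' = {1, 2, 3, 4, 6, 8, 9, 11, 12, 14, 15, 17, 18, 20}
Identity is INVALID: LHS = {11, 20} but the RHS claimed here equals {1, 2, 3, 4, 6, 8, 9, 11, 12, 14, 15, 17, 18, 20}. The correct form is (A ∪ B)' = A' ∩ B'.

Identity is invalid: (A ∪ B)' = {11, 20} but A' ∪ B' = {1, 2, 3, 4, 6, 8, 9, 11, 12, 14, 15, 17, 18, 20}. The correct De Morgan law is (A ∪ B)' = A' ∩ B'.


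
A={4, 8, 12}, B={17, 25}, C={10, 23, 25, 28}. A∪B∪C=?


A ∪ B = {4, 8, 12, 17, 25}
(A ∪ B) ∪ C = {4, 8, 10, 12, 17, 23, 25, 28}

A ∪ B ∪ C = {4, 8, 10, 12, 17, 23, 25, 28}


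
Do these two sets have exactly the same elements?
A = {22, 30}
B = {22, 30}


Two sets are equal iff they have exactly the same elements.
A = {22, 30}
B = {22, 30}
Same elements → A = B

Yes, A = B


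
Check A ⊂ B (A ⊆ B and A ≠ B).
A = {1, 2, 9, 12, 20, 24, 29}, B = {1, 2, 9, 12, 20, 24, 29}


A ⊂ B requires: A ⊆ B AND A ≠ B.
A ⊆ B? Yes
A = B? Yes
A = B, so A is not a PROPER subset.

No, A is not a proper subset of B


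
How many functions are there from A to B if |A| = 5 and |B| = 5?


Each of |A| = 5 inputs maps to any of |B| = 5 outputs.
# functions = |B|^|A| = 5^5
= 3125

Number of functions = 3125


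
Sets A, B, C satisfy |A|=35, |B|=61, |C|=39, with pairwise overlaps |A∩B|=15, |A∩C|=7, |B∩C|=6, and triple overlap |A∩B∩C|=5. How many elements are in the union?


|A∪B∪C| = |A|+|B|+|C| - |A∩B|-|A∩C|-|B∩C| + |A∩B∩C|
= 35+61+39 - 15-7-6 + 5
= 135 - 28 + 5
= 112

|A ∪ B ∪ C| = 112


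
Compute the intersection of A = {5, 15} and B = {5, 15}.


A ∩ B = elements in both A and B
A = {5, 15}
B = {5, 15}
A ∩ B = {5, 15}

A ∩ B = {5, 15}


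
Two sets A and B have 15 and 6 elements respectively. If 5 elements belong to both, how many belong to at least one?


|A ∪ B| = |A| + |B| - |A ∩ B|
= 15 + 6 - 5
= 16

|A ∪ B| = 16


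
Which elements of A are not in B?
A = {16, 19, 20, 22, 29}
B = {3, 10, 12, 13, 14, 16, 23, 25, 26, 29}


A \ B = elements in A but not in B
A = {16, 19, 20, 22, 29}
B = {3, 10, 12, 13, 14, 16, 23, 25, 26, 29}
Remove from A any elements in B
A \ B = {19, 20, 22}

A \ B = {19, 20, 22}


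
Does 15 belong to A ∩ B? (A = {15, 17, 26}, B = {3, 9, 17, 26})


A = {15, 17, 26}, B = {3, 9, 17, 26}
A ∩ B = elements in both A and B
A ∩ B = {17, 26}
Checking if 15 ∈ A ∩ B
15 is not in A ∩ B → False

15 ∉ A ∩ B


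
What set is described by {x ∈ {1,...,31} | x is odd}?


Checking each candidate:
Condition: odd numbers in {1,...,31}
Result = {1, 3, 5, 7, 9, 11, 13, 15, 17, 19, 21, 23, 25, 27, 29, 31}

{1, 3, 5, 7, 9, 11, 13, 15, 17, 19, 21, 23, 25, 27, 29, 31}


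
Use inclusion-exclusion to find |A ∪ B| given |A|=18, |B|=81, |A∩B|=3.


|A ∪ B| = |A| + |B| - |A ∩ B|
= 18 + 81 - 3
= 96

|A ∪ B| = 96


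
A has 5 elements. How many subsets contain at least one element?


Total subsets = 2^n = 2^5 = 32
Non-empty subsets exclude the empty set: 2^n - 1
= 32 - 1
= 31

Number of non-empty subsets = 31


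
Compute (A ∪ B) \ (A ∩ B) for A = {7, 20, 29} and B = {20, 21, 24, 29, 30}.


A △ B = (A \ B) ∪ (B \ A) = elements in exactly one of A or B
A \ B = {7}
B \ A = {21, 24, 30}
A △ B = {7, 21, 24, 30}

A △ B = {7, 21, 24, 30}


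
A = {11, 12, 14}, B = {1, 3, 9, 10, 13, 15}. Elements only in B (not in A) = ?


A = {11, 12, 14}
B = {1, 3, 9, 10, 13, 15}
Region: only in B (not in A)
Elements: {1, 3, 9, 10, 13, 15}

Elements only in B (not in A): {1, 3, 9, 10, 13, 15}


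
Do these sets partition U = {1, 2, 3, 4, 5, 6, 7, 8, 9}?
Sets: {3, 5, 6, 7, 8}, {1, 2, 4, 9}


A partition requires: (1) non-empty parts, (2) pairwise disjoint, (3) union = U
Parts: {3, 5, 6, 7, 8}, {1, 2, 4, 9}
Union of parts: {1, 2, 3, 4, 5, 6, 7, 8, 9}
U = {1, 2, 3, 4, 5, 6, 7, 8, 9}
All non-empty? True
Pairwise disjoint? True
Covers U? True

Yes, valid partition


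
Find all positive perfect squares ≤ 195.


Checking each candidate:
Condition: positive perfect squares ≤ 195
Result = {1, 4, 9, 16, 25, 36, 49, 64, 81, 100, 121, 144, 169}

{1, 4, 9, 16, 25, 36, 49, 64, 81, 100, 121, 144, 169}


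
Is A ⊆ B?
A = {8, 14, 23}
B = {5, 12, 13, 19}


A ⊆ B means every element of A is in B.
Elements in A not in B: {8, 14, 23}
So A ⊄ B.

No, A ⊄ B


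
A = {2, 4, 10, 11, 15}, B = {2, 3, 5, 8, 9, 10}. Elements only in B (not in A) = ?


A = {2, 4, 10, 11, 15}
B = {2, 3, 5, 8, 9, 10}
Region: only in B (not in A)
Elements: {3, 5, 8, 9}

Elements only in B (not in A): {3, 5, 8, 9}


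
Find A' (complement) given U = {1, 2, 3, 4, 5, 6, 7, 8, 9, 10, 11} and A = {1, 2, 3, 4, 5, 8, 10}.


Aᶜ = U \ A = elements in U but not in A
U = {1, 2, 3, 4, 5, 6, 7, 8, 9, 10, 11}
A = {1, 2, 3, 4, 5, 8, 10}
Aᶜ = {6, 7, 9, 11}

Aᶜ = {6, 7, 9, 11}


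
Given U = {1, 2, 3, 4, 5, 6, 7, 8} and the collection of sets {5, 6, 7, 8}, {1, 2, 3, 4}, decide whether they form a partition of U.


A partition requires: (1) non-empty parts, (2) pairwise disjoint, (3) union = U
Parts: {5, 6, 7, 8}, {1, 2, 3, 4}
Union of parts: {1, 2, 3, 4, 5, 6, 7, 8}
U = {1, 2, 3, 4, 5, 6, 7, 8}
All non-empty? True
Pairwise disjoint? True
Covers U? True

Yes, valid partition


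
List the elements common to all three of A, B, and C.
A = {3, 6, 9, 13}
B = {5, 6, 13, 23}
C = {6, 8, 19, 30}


A ∩ B = {6, 13}
(A ∩ B) ∩ C = {6}

A ∩ B ∩ C = {6}


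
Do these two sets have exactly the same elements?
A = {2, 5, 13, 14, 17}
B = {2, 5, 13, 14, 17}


Two sets are equal iff they have exactly the same elements.
A = {2, 5, 13, 14, 17}
B = {2, 5, 13, 14, 17}
Same elements → A = B

Yes, A = B


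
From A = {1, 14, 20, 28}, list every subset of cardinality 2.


|A| = 4, so A has C(4,2) = 6 subsets of size 2.
Enumerate by choosing 2 elements from A at a time:
{1, 14}, {1, 20}, {1, 28}, {14, 20}, {14, 28}, {20, 28}

2-element subsets (6 total): {1, 14}, {1, 20}, {1, 28}, {14, 20}, {14, 28}, {20, 28}


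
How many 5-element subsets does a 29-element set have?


C(n,k) = n! / (k!(n-k)!)
C(29,5) = 29! / (5!24!)
= 118755

C(29,5) = 118755


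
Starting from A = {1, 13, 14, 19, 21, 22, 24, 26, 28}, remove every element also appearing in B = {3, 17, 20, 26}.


A \ B = elements in A but not in B
A = {1, 13, 14, 19, 21, 22, 24, 26, 28}
B = {3, 17, 20, 26}
Remove from A any elements in B
A \ B = {1, 13, 14, 19, 21, 22, 24, 28}

A \ B = {1, 13, 14, 19, 21, 22, 24, 28}
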